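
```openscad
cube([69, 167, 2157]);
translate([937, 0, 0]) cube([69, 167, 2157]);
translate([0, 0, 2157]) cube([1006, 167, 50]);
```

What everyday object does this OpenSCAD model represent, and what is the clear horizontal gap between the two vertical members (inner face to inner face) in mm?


A door frame. The clear opening width is 868 mm.

Two 2157 mm tall posts with a header on top — a door frame. The left jamb is 69 mm wide at x = 0; the right jamb starts at x = 937. The clear opening is 937 − 69 = 868 mm.


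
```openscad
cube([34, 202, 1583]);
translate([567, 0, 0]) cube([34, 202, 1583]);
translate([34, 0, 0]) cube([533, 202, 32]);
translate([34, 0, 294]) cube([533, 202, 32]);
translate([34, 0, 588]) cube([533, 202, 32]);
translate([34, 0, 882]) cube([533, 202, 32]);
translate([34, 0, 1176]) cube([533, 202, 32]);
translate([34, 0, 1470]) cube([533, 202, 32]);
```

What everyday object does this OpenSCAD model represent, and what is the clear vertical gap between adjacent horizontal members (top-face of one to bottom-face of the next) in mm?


A bookshelf. The clear shelf gap is 262 mm.

Two tall side panels with 6 horizontal boards between them — a bookshelf. The first two shelf undersides are at z = 0 and z = 294; with shelf thickness 32, the clear gap is 294 − 0 − 32 = 262 mm.


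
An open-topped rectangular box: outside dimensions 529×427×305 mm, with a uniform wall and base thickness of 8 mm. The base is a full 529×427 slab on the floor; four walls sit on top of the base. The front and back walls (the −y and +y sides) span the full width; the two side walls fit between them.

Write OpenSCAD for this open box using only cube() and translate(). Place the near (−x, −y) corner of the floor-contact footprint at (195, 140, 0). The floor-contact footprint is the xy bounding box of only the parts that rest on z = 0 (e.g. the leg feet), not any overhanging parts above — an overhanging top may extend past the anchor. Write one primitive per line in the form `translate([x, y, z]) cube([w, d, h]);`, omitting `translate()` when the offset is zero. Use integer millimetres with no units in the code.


translate([195, 140, 0]) cube([529, 427, 8]);
translate([195, 140, 8]) cube([529, 8, 297]);
translate([195, 559, 8]) cube([529, 8, 297]);
translate([195, 148, 8]) cube([8, 411, 297]);
translate([716, 148, 8]) cube([8, 411, 297]);


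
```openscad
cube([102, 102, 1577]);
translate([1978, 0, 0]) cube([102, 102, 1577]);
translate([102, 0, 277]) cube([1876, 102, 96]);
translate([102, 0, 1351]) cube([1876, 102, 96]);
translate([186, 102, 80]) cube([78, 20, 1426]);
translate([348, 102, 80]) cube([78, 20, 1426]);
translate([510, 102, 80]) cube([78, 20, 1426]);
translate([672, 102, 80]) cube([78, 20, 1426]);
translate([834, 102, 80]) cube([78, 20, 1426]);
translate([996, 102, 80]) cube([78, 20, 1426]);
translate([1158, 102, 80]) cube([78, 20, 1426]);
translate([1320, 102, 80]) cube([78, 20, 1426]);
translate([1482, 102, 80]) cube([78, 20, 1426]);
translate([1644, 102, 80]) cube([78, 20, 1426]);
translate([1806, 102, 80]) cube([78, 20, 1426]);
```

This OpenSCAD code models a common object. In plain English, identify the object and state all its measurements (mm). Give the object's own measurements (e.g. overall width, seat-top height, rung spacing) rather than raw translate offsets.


A fence section. Two 102×102 mm posts, 1577 mm tall, stand on the floor with a clear span of 1876 mm between their inner faces. Two horizontal rails of 102×96 mm section span the gap between the posts with their undersides at z = 277 mm and z = 1351 mm, flush with the posts' −y face. 11 pickets, each 78 mm wide, 20 mm thick and 1426 mm tall, are fixed to the +y face of the rails with their bottoms at z = 80 mm, spaced across the span with a 84 mm gap after the −x post and between neighbouring pickets, with 94 mm left before the +x post.


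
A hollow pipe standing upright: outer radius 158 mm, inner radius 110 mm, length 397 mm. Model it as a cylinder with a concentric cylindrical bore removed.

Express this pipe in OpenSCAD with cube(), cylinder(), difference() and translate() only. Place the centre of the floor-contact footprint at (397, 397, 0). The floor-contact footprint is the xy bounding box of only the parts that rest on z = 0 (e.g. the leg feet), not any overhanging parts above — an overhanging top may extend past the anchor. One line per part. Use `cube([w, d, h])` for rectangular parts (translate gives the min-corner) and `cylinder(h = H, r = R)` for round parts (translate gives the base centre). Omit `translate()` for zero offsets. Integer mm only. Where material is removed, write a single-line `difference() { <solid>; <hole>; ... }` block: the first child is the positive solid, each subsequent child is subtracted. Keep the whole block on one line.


difference() { translate([397, 397, 0]) cylinder(h = 397, r = 158); translate([397, 397, 0]) cylinder(h = 397, r = 110); }


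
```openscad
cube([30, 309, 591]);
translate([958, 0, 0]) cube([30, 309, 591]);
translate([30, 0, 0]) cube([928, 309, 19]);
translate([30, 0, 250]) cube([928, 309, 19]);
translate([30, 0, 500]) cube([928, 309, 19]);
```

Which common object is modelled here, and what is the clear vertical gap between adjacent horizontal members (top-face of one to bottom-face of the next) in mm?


A bookshelf. The clear shelf gap is 231 mm.

Two tall side panels with 3 horizontal boards between them — a bookshelf. The first two shelf undersides are at z = 0 and z = 250; with shelf thickness 19, the clear gap is 250 − 0 − 19 = 231 mm.


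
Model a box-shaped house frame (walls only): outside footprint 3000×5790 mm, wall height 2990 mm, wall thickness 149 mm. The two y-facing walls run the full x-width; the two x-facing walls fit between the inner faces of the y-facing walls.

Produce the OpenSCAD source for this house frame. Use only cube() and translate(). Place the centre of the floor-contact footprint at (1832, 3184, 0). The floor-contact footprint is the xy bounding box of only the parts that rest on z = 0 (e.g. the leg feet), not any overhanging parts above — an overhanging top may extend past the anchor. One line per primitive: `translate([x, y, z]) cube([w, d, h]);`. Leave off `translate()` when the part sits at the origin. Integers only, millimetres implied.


translate([332, 289, 0]) cube([3000, 149, 2990]);
translate([332, 5930, 0]) cube([3000, 149, 2990]);
translate([332, 438, 0]) cube([149, 5492, 2990]);
translate([3183, 438, 0]) cube([149, 5492, 2990]);


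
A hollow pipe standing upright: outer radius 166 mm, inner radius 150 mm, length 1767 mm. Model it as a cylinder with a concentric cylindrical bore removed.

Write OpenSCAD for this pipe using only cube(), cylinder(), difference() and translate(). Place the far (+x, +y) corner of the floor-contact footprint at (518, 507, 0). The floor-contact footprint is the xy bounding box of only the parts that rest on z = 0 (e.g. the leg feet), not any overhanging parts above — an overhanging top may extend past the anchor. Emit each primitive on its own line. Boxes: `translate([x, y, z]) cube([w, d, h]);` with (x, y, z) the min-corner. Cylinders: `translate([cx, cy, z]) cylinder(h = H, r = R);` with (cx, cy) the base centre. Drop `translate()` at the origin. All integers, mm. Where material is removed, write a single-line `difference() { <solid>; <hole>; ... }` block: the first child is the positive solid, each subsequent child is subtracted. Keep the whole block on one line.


difference() { translate([352, 341, 0]) cylinder(h = 1767, r = 166); translate([352, 341, 0]) cylinder(h = 1767, r = 150); }


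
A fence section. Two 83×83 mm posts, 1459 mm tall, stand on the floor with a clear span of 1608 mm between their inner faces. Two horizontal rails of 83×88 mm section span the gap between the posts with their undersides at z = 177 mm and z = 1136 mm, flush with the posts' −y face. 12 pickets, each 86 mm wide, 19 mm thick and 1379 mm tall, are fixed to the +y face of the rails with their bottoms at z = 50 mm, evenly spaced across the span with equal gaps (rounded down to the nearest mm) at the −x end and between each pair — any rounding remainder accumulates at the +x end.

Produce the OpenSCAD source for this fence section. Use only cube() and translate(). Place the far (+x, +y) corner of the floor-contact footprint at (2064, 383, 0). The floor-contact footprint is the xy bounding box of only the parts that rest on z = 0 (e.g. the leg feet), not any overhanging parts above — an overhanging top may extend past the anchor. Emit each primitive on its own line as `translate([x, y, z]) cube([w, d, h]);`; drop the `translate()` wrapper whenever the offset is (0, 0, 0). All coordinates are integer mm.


translate([290, 300, 0]) cube([83, 83, 1459]);
translate([1981, 300, 0]) cube([83, 83, 1459]);
translate([373, 300, 177]) cube([1608, 83, 88]);
translate([373, 300, 1136]) cube([1608, 83, 88]);
translate([417, 383, 50]) cube([86, 19, 1379]);
translate([547, 383, 50]) cube([86, 19, 1379]);
translate([677, 383, 50]) cube([86, 19, 1379]);
translate([807, 383, 50]) cube([86, 19, 1379]);
translate([937, 383, 50]) cube([86, 19, 1379]);
translate([1067, 383, 50]) cube([86, 19, 1379]);
translate([1197, 383, 50]) cube([86, 19, 1379]);
translate([1327, 383, 50]) cube([86, 19, 1379]);
translate([1457, 383, 50]) cube([86, 19, 1379]);
translate([1587, 383, 50]) cube([86, 19, 1379]);
translate([1717, 383, 50]) cube([86, 19, 1379]);
translate([1847, 383, 50]) cube([86, 19, 1379]);


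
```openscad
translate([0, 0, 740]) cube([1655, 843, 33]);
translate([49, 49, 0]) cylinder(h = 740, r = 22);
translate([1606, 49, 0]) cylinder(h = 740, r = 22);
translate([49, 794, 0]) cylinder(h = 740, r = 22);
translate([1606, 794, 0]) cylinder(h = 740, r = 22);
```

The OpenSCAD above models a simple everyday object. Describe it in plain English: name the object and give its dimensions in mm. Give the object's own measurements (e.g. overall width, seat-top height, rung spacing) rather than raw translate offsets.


A table: top 1655 mm (x) × 843 mm (y), 33 mm thick, upper face at z = 773 mm, on four round legs of 44 mm diameter, each leg's bounding box inset 27 mm from the nearest pair of top edges from z = 0 to the bottom of the top.


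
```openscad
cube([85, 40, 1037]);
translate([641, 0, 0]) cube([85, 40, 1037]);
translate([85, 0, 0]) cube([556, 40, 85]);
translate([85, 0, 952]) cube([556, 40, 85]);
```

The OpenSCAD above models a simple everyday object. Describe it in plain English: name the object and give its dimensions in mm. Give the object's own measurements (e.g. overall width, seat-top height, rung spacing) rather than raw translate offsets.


A rectangular picture frame lying in the x–z plane (depth along y). The opening is 556 mm wide (x) by 867 mm tall (z), surrounded by a border 85 mm wide on all four sides. The frame is 40 mm deep and is made of two full-height vertical stiles with two horizontal rails fitted between them.


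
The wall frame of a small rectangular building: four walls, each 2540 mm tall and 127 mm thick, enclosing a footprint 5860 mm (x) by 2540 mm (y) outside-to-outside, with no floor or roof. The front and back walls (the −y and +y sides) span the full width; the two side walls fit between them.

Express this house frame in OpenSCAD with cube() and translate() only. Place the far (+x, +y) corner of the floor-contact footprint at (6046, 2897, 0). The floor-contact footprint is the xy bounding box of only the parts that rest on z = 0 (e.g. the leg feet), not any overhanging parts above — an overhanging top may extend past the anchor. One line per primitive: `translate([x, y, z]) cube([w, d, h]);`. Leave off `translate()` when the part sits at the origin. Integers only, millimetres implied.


translate([186, 357, 0]) cube([5860, 127, 2540]);
translate([186, 2770, 0]) cube([5860, 127, 2540]);
translate([186, 484, 0]) cube([127, 2286, 2540]);
translate([5919, 484, 0]) cube([127, 2286, 2540]);


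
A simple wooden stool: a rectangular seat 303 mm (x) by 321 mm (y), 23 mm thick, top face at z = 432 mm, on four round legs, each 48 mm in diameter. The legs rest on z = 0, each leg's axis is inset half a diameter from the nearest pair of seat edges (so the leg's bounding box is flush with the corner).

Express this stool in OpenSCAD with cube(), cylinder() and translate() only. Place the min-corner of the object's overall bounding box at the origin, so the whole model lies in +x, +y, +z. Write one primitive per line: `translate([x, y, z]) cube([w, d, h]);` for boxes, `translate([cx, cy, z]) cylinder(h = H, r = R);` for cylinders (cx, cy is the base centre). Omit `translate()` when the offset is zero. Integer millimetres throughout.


// leg_h = 432 - 23 = 409
translate([0, 0, 409]) cube([303, 321, 23]);
translate([24, 24, 0]) cylinder(h = 409, r = 24);
translate([279, 24, 0]) cylinder(h = 409, r = 24);
translate([24, 297, 0]) cylinder(h = 409, r = 24);
translate([279, 297, 0]) cylinder(h = 409, r = 24);


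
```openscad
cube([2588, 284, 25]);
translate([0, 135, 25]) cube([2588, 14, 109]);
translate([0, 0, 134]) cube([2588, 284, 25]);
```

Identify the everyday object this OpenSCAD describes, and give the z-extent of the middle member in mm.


An I-beam. The web height is 109 mm.

Two wide flanges with a thin centred web — an I-beam. Overall 159 mm minus two 25 mm flanges gives a web of 159 − 2·25 = 109 mm.


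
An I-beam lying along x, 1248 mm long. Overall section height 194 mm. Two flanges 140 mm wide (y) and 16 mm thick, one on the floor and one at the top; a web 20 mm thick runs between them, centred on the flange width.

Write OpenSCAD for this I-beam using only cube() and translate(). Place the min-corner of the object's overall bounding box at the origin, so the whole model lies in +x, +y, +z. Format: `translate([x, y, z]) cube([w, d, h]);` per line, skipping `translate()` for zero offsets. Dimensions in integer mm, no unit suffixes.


cube([1248, 140, 16]);
translate([0, 60, 16]) cube([1248, 20, 162]);
translate([0, 0, 178]) cube([1248, 140, 16]);


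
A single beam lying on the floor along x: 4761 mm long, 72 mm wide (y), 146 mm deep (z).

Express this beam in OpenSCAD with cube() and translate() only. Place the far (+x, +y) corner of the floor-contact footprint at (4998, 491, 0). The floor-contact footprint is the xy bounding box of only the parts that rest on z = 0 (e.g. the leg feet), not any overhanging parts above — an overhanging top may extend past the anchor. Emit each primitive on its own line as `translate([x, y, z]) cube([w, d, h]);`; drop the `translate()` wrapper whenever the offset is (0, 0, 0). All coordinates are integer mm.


translate([237, 419, 0]) cube([4761, 72, 146]);


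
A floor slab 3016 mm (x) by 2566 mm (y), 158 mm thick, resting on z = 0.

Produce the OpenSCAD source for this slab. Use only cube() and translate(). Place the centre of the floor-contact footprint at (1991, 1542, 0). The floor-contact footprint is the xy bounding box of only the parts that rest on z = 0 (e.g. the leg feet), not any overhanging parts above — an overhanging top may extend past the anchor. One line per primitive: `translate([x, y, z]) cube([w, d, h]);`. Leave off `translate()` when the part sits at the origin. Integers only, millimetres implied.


translate([483, 259, 0]) cube([3016, 2566, 158]);


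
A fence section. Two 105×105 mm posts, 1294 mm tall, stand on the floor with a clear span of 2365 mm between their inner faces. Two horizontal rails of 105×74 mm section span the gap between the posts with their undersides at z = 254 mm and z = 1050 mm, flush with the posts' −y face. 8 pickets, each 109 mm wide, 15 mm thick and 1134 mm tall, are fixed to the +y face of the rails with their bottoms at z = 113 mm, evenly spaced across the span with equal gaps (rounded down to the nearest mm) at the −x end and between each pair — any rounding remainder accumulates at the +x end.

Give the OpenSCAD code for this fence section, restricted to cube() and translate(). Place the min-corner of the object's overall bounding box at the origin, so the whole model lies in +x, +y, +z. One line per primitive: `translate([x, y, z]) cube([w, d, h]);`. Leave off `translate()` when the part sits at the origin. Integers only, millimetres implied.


cube([105, 105, 1294]);
translate([2470, 0, 0]) cube([105, 105, 1294]);
translate([105, 0, 254]) cube([2365, 105, 74]);
translate([105, 0, 1050]) cube([2365, 105, 74]);
translate([270, 105, 113]) cube([109, 15, 1134]);
translate([544, 105, 113]) cube([109, 15, 1134]);
translate([818, 105, 113]) cube([109, 15, 1134]);
translate([1092, 105, 113]) cube([109, 15, 1134]);
translate([1366, 105, 113]) cube([109, 15, 1134]);
translate([1640, 105, 113]) cube([109, 15, 1134]);
translate([1914, 105, 113]) cube([109, 15, 1134]);
translate([2188, 105, 113]) cube([109, 15, 1134]);


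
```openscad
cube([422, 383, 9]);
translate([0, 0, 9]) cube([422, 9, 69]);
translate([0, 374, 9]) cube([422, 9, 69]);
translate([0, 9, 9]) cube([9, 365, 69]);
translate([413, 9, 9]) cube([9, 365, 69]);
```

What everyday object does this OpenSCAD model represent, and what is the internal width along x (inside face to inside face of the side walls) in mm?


An open box. The internal width is 404 mm.

A 422×383 base slab with four walls standing on it — an open box. The base is 422 mm wide and the walls are 9 mm thick, so the internal width is 422 − 2 × 9 = 404 mm.


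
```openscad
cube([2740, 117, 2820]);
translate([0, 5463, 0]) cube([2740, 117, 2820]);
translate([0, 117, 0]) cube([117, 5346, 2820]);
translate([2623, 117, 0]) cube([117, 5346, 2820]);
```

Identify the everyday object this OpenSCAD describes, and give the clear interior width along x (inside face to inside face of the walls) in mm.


A house (or room) frame. The interior width is 2506 mm.

Four 2820 mm walls enclosing a rectangle with no floor or roof — a room or house frame. Outside width is 2740 mm and wall thickness is 117 mm, so the interior width is 2740 − 2 × 117 = 2506 mm.


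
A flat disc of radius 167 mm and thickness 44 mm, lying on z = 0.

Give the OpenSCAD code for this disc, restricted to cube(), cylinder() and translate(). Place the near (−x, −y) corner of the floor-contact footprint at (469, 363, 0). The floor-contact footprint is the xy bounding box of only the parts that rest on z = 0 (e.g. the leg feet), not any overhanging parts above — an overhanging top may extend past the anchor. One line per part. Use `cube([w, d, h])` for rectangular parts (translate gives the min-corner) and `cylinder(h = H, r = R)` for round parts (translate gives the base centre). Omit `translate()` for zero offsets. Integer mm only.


translate([636, 530, 0]) cylinder(h = 44, r = 167);


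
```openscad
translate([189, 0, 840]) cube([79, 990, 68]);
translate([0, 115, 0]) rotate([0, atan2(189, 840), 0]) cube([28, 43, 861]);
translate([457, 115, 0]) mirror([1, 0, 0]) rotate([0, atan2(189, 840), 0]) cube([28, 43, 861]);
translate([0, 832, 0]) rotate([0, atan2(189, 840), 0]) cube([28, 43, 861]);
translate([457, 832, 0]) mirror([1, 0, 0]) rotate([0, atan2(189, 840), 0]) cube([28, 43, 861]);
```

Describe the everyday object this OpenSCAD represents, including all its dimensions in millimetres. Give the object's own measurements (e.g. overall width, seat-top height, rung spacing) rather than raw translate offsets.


A sawhorse. A 79×990×68 mm beam (x, y, z) sits on two A-frame leg pairs. Each pair is two raked legs of 28×43 mm section (43 mm along y) splaying symmetrically in x. Each leg rises 840 mm vertically over 189 mm of horizontal reach and is 861 mm long along its own axis. Every leg's outer bottom edge rests on the floor and its outer top edge meets a bottom edge of the beam — the left legs (tilting toward +x) meet the beam's −x bottom edge, the right legs (their mirror images, tilting toward −x) meet its +x bottom edge — so the leg tops tuck under the beam, the beam's underside is 840 mm above the floor, and the feet are 457 mm apart outside-to-outside with the beam centred between them. The two leg pairs are set in 115 mm from either end of the beam.


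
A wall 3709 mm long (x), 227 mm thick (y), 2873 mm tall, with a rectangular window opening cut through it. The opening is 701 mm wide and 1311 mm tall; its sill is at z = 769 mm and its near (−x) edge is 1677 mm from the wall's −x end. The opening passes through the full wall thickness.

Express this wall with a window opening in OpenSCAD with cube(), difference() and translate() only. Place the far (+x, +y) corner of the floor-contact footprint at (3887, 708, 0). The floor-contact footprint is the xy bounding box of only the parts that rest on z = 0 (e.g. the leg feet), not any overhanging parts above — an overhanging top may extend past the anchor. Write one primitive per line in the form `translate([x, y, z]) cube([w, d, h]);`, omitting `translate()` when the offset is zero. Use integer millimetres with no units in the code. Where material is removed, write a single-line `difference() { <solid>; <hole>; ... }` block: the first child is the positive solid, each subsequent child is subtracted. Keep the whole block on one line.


difference() { translate([178, 481, 0]) cube([3709, 227, 2873]); translate([1855, 481, 769]) cube([701, 227, 1311]); }


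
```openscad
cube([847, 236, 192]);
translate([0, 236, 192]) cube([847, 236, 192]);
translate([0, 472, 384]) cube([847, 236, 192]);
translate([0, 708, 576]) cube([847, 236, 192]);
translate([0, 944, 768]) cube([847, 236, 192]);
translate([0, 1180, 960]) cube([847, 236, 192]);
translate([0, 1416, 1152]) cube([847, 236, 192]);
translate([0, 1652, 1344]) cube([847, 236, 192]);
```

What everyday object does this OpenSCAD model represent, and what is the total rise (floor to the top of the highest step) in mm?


A staircase. The total rise is 1536 mm.

8 identical blocks, each offset up and back from the previous — a staircase. Each step is 192 mm tall and there are 8 of them, so the total rise is 8 × 192 = 1536 mm.


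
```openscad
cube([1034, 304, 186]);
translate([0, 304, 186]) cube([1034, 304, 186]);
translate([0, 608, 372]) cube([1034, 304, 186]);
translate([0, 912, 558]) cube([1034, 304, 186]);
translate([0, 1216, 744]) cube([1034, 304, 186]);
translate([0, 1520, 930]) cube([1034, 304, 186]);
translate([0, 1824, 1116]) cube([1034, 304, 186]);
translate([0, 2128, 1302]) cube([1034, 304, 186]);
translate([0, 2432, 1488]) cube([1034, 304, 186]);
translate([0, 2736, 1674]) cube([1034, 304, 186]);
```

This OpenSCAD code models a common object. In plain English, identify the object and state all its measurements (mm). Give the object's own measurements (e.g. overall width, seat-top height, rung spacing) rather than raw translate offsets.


A straight staircase of 10 solid steps. Each step is 1034 mm wide (x), 304 mm deep (y, the going) and 186 mm tall (the rise). The first step rests on the floor; each subsequent step sits one going further in +y and one rise higher in +z, directly behind and above the previous step with no overlap.


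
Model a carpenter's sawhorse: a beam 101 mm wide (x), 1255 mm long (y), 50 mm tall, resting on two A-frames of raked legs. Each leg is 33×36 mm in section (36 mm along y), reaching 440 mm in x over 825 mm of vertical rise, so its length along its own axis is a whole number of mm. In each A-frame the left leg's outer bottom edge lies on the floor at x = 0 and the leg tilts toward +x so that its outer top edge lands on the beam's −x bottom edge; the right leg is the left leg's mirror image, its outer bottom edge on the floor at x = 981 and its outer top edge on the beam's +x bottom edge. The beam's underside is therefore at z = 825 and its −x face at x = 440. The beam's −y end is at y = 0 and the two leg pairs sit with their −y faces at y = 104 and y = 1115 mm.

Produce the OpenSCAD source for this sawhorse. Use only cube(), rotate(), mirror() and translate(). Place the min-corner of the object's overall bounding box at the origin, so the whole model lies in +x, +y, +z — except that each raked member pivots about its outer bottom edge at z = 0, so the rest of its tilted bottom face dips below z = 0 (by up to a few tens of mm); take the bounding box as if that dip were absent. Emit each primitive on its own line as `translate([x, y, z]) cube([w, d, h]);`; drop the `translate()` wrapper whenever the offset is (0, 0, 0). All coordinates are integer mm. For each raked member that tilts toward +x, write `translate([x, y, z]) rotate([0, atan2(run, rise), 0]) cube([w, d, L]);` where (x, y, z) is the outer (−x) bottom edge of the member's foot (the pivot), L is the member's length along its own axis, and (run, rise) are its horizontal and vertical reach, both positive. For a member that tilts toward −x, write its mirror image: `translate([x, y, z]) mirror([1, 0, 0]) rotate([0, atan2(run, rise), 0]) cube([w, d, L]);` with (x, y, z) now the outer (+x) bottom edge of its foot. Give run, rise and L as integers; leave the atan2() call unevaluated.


translate([440, 0, 825]) cube([101, 1255, 50]);
translate([0, 104, 0]) rotate([0, atan2(440, 825), 0]) cube([33, 36, 935]);
translate([981, 104, 0]) mirror([1, 0, 0]) rotate([0, atan2(440, 825), 0]) cube([33, 36, 935]);
translate([0, 1115, 0]) rotate([0, atan2(440, 825), 0]) cube([33, 36, 935]);
translate([981, 1115, 0]) mirror([1, 0, 0]) rotate([0, atan2(440, 825), 0]) cube([33, 36, 935]);


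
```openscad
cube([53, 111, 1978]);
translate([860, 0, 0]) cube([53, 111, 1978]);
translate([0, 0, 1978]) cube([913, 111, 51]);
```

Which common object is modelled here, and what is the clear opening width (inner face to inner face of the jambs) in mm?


A door frame. The clear opening width is 807 mm.

Two 1978 mm tall posts with a header on top — a door frame. The left jamb is 53 mm wide at x = 0; the right jamb starts at x = 860. The clear opening is 860 − 53 = 807 mm.


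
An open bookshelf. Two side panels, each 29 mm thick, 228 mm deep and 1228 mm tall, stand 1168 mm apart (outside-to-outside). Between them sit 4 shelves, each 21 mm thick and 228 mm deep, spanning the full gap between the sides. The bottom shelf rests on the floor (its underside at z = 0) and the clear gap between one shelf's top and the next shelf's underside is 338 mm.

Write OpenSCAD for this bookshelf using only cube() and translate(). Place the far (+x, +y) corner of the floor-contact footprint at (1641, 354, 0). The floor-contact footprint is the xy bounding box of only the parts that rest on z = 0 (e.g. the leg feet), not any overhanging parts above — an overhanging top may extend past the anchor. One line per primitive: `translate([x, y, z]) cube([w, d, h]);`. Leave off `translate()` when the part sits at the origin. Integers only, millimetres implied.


translate([473, 126, 0]) cube([29, 228, 1228]);
translate([1612, 126, 0]) cube([29, 228, 1228]);
translate([502, 126, 0]) cube([1110, 228, 21]);
translate([502, 126, 359]) cube([1110, 228, 21]);
translate([502, 126, 718]) cube([1110, 228, 21]);
translate([502, 126, 1077]) cube([1110, 228, 21]);


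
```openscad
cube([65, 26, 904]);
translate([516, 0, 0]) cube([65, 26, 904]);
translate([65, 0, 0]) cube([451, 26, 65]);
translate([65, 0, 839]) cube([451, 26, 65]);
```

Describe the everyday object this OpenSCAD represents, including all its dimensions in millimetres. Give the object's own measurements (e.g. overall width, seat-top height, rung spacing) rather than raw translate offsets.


A rectangular picture frame lying in the x–z plane (depth along y). The opening is 451 mm wide (x) by 774 mm tall (z), surrounded by a border 65 mm wide on all four sides. The frame is 26 mm deep and is made of two full-height vertical stiles with two horizontal rails fitted between them.


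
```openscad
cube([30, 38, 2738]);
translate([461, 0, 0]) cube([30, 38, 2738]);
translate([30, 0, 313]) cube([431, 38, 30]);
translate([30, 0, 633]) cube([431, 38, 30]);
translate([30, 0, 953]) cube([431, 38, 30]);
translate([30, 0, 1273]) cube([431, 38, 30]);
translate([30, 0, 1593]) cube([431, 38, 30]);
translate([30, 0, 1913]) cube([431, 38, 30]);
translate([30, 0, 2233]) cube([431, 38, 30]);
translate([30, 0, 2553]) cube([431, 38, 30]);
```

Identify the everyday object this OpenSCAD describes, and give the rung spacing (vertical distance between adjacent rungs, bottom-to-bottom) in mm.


A ladder. The rung spacing is 320 mm.

Two tall 30×38 posts with 8 short bars between them — a ladder. Adjacent rungs sit at z = 313 and z = 633, so the spacing is 633 − 313 = 320 mm.


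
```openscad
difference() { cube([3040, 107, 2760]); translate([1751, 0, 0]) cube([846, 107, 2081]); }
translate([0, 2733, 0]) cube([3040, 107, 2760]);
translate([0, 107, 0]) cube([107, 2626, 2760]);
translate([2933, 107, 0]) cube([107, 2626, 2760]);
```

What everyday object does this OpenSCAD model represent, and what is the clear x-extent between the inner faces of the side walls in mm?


A single room. The interior width is 2826 mm.

Four walls enclosing a rectangle with a door in the front wall — a room. Outside width 3040 minus two 107 mm walls gives 2826 mm.


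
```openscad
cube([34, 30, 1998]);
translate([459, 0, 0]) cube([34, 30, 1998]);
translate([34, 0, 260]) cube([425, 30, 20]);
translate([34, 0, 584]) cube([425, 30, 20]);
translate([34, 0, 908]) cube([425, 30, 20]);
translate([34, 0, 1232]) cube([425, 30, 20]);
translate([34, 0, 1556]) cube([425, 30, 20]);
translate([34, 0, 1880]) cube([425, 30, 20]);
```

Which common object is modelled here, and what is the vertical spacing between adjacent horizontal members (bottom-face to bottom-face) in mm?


A ladder. The rung spacing is 324 mm.

Two tall 34×30 posts with 6 short bars between them — a ladder. Adjacent rungs sit at z = 260 and z = 584, so the spacing is 584 − 260 = 324 mm.


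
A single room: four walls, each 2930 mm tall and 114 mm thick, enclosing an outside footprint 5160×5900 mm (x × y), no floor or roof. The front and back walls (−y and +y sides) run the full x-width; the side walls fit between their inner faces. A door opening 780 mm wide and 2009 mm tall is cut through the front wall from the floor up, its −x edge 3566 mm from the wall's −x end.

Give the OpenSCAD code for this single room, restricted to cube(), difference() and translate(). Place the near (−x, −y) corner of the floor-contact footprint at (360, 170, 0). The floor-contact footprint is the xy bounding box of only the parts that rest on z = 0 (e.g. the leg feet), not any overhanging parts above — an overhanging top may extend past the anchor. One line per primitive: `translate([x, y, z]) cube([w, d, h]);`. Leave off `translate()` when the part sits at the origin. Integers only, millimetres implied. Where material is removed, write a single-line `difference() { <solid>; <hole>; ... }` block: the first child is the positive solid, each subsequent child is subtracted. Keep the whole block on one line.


difference() { translate([360, 170, 0]) cube([5160, 114, 2930]); translate([3926, 170, 0]) cube([780, 114, 2009]); }
translate([360, 5956, 0]) cube([5160, 114, 2930]);
translate([360, 284, 0]) cube([114, 5672, 2930]);
translate([5406, 284, 0]) cube([114, 5672, 2930]);


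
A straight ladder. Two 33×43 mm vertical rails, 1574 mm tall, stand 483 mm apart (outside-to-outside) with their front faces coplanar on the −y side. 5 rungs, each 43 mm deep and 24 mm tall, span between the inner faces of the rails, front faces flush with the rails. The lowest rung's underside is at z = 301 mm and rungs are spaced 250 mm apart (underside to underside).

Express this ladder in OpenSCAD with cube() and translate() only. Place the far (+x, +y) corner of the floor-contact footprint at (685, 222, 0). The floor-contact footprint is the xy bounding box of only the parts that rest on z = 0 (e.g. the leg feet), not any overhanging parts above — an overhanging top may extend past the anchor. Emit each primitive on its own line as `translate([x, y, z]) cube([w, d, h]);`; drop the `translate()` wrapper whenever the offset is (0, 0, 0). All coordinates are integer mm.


translate([202, 179, 0]) cube([33, 43, 1574]);
translate([652, 179, 0]) cube([33, 43, 1574]);
translate([235, 179, 301]) cube([417, 43, 24]);
translate([235, 179, 551]) cube([417, 43, 24]);
translate([235, 179, 801]) cube([417, 43, 24]);
translate([235, 179, 1051]) cube([417, 43, 24]);
translate([235, 179, 1301]) cube([417, 43, 24]);


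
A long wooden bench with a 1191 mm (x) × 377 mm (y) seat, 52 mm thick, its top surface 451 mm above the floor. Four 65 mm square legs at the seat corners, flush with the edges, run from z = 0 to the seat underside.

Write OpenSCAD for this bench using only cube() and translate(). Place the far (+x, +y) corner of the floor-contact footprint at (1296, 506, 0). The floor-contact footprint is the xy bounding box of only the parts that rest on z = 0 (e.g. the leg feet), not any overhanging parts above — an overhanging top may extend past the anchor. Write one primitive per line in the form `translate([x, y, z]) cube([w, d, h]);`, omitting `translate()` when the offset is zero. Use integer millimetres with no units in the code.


translate([105, 129, 399]) cube([1191, 377, 52]);
translate([105, 129, 0]) cube([65, 65, 399]);
translate([105, 441, 0]) cube([65, 65, 399]);
translate([1231, 129, 0]) cube([65, 65, 399]);
translate([1231, 441, 0]) cube([65, 65, 399]);


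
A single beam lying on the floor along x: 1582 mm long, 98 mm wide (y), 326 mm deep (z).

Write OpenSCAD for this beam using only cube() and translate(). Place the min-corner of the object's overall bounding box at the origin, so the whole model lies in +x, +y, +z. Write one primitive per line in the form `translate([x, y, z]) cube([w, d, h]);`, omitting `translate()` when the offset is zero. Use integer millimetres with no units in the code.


cube([1582, 98, 326]);


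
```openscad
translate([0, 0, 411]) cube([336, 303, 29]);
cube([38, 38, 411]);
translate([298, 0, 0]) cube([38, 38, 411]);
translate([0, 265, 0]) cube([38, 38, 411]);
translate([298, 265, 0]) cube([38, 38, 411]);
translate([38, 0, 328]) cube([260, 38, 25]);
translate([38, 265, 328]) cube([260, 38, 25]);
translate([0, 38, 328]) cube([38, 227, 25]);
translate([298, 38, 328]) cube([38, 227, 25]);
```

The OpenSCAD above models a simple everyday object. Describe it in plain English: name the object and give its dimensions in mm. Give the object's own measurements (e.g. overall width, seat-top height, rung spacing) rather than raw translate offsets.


A simple wooden stool: a rectangular seat 336 mm (x) by 303 mm (y), 29 mm thick, top face at z = 440 mm, on four square legs, each 38×38 mm in cross-section. The legs rest on z = 0, each flush with a corner of the seat. Four stretchers, 38 mm wide and 25 mm tall, connect adjacent legs with their undersides at z = 328 mm, each running between the inner faces of the legs it joins and aligned with the legs' outer faces on the other axis.


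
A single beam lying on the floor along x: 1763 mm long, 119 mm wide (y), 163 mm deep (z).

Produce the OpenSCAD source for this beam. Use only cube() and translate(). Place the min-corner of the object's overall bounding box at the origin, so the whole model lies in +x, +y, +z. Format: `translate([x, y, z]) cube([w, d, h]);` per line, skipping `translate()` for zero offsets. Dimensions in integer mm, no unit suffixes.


cube([1763, 119, 163]);


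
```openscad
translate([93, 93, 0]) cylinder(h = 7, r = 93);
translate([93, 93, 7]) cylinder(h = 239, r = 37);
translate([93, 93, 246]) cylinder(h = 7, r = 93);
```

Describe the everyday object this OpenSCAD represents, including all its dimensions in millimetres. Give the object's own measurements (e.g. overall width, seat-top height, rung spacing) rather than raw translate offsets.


A spool: two coaxial disc flanges of radius 93 mm and thickness 7 mm, joined by a core cylinder of radius 37 mm and height 239 mm. The lower flange rests on z = 0 and the three cylinders share a vertical axis.


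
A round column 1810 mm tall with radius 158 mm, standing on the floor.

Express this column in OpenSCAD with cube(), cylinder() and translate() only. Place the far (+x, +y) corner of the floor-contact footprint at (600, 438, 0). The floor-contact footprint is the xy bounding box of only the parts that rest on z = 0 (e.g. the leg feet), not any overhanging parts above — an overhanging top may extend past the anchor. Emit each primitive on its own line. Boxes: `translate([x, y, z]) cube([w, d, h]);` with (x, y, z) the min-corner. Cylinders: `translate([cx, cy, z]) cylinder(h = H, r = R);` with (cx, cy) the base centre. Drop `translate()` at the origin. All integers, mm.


translate([442, 280, 0]) cylinder(h = 1810, r = 158);


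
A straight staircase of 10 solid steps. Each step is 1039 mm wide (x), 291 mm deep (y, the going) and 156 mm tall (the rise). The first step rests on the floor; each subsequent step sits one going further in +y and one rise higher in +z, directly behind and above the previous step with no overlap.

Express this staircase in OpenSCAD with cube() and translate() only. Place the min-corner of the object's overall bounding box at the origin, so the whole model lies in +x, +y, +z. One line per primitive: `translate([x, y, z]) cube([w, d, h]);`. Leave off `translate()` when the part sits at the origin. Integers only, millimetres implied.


cube([1039, 291, 156]);
translate([0, 291, 156]) cube([1039, 291, 156]);
translate([0, 582, 312]) cube([1039, 291, 156]);
translate([0, 873, 468]) cube([1039, 291, 156]);
translate([0, 1164, 624]) cube([1039, 291, 156]);
translate([0, 1455, 780]) cube([1039, 291, 156]);
translate([0, 1746, 936]) cube([1039, 291, 156]);
translate([0, 2037, 1092]) cube([1039, 291, 156]);
translate([0, 2328, 1248]) cube([1039, 291, 156]);
translate([0, 2619, 1404]) cube([1039, 291, 156]);


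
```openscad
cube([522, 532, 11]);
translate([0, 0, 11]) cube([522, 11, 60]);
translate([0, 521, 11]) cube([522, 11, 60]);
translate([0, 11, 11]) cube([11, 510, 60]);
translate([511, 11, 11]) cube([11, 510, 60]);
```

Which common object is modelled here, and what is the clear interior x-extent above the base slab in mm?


An open box. The internal width is 500 mm.

A 522×532 base slab with four walls standing on it — an open box. The base is 522 mm wide and the walls are 11 mm thick, so the internal width is 522 − 2 × 11 = 500 mm.


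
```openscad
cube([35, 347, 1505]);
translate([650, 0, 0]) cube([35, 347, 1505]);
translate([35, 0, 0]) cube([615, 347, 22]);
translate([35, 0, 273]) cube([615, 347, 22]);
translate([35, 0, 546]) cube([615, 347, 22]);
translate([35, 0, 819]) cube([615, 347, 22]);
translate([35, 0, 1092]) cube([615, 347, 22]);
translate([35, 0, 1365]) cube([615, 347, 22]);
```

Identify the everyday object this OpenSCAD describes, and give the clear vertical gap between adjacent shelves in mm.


A bookshelf. The clear shelf gap is 251 mm.

Two tall side panels with 6 horizontal boards between them — a bookshelf. The first two shelf undersides are at z = 0 and z = 273; with shelf thickness 22, the clear gap is 273 − 0 − 22 = 251 mm.


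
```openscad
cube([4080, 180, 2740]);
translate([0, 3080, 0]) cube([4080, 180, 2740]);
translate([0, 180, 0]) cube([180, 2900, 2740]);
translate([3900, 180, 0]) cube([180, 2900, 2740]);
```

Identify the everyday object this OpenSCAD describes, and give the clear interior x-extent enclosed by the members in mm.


A house (or room) frame. The interior width is 3720 mm.

Four 2740 mm walls enclosing a rectangle with no floor or roof — a room or house frame. Outside width is 4080 mm and wall thickness is 180 mm, so the interior width is 4080 − 2 × 180 = 3720 mm.


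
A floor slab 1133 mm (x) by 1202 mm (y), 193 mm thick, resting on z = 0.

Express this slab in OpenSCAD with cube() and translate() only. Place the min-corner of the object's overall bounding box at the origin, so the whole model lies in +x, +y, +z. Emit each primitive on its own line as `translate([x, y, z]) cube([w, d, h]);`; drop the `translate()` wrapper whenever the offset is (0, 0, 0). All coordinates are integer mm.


cube([1133, 1202, 193]);
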